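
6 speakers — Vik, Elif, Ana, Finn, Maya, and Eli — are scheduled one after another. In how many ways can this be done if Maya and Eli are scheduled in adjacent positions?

240

Treat {Maya, Eli} as a single unit. There are 5 units to order, and the pair itself can be ordered 2 ways.
So the count is 2·(5)! = 240.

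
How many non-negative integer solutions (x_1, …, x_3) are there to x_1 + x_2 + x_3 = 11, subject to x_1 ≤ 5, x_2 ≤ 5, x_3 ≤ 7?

Ignoring the caps, the number of non-negative solutions to x_1+…+x_3 = 11 is C(13,2) = 78.
Subtract solutions that violate a single cap (substitute x_i' = x_i − (cap_i+1)): x_1 ≥ 6 gives C(7,2) = 21; x_2 ≥ 6 gives C(7,2) = 21; x_3 ≥ 8 gives C(5,2) = 10. Together 52.
No two caps can be exceeded simultaneously, so the pair terms are all 0.
By inclusion–exclusion the count is 78 − 52 + 0 = 26.

26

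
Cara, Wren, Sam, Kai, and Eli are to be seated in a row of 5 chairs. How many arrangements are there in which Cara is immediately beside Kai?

Glue Cara and Kai into one block (2 internal orders), leaving 4 units to arrange in a row.
So the count is 2·(4)! = 48.

48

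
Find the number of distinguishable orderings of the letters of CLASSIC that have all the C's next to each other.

Treat the 2 copies of C as a single block. The multiset to arrange is then {CC, A, I, L, S, S}, 6 items in all.
That gives (6)!/(2!) = 360 arrangements.

360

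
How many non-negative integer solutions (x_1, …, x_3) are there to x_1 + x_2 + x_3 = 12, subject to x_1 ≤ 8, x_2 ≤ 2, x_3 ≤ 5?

Ignoring the caps, the number of non-negative solutions to x_1+…+x_3 = 12 is C(14,2) = 91.
Subtract solutions that violate a single cap (substitute x_i' = x_i − (cap_i+1)): x_1 ≥ 9 gives C(5,2) = 10; x_2 ≥ 3 gives C(11,2) = 55; x_3 ≥ 6 gives C(8,2) = 28. Together 93.
Add back pairs where two caps are both exceeded: 1 + 0 + 10 = 11.
By inclusion–exclusion the count is 91 − 93 + 11 = 9.

9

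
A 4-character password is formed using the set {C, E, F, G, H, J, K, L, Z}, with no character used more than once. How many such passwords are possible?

Choose and order 4 of the 9 symbols: the first character has 9 options, the next 8, then 7, 6.
That product is 9 × 8 × 7 × 6 = 3024.

3024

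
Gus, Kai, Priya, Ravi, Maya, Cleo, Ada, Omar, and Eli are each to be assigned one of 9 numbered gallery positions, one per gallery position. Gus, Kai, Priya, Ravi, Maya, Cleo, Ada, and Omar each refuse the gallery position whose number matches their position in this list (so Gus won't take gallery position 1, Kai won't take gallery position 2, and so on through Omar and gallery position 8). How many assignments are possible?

Let Aᵢ (for 1 ≤ i ≤ 8) be the placements that put person i in their forbidden gallery position. Any j of these fix j positions, leaving (9−j)! ways to fill the rest, and there are C(8,j) ways to pick which j.
By inclusion–exclusion, the number of valid placements is Σ_{j=0}^{8} (−1)^j C(8,j)·(9−j)!.
Computing: 362880 − 322560 + 141120 − 40320 + 8400 − 1344 + 168 − 16 + 1 = 148329.

148329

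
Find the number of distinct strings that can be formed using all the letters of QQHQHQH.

Letter multiplicities in QQHQHQH: H×3, Q×4.
So there are 7! / (4!·3!) = 35 distinguishable arrangements.

35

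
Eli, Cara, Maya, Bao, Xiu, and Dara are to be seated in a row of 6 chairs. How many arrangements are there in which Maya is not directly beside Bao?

480

Of the 6! = 720 arrangements, those with Maya and Bao adjacent number 2 × 5! = 240 (treat the pair as a block with 2 internal orders).
Complementary counting: 720 − 240 = 480.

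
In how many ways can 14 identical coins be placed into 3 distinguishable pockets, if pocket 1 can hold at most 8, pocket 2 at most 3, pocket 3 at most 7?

By stars and bars, unrestricted non-negative solutions to x_1+…+x_3 = 14 number C(14+2,2) = 120.
Subtract solutions that violate a single cap (substitute x_i' = x_i − (cap_i+1)): x_1 ≥ 9 gives C(7,2) = 21; x_2 ≥ 4 gives C(12,2) = 66; x_3 ≥ 8 gives C(8,2) = 28. Together 115.
Add back pairs where two caps are both exceeded: 3 + 0 + 6 = 9.
By inclusion–exclusion the count is 120 − 115 + 9 = 14.

14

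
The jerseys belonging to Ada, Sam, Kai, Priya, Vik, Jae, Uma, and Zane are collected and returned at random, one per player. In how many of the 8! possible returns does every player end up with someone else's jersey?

Let Aᵢ be the assignments in which player i gets their old jersey. We want the size of the complement of A₁∪…∪A_8.
By inclusion–exclusion this is Σ_{j=0}^{8} (−1)^j C(8,j)·(8−j)!.
Computing: 40320 − 40320 + 20160 − 6720 + 1680 − 336 + 56 − 8 + 1 = 14833.

14833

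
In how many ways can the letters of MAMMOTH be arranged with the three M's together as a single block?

120

Treat the 3 copies of M as a single block. The multiset to arrange is then {MMM, A, H, O, T}, 5 items in all.
All 5 items are distinct, so there are (5)! = 120 arrangements.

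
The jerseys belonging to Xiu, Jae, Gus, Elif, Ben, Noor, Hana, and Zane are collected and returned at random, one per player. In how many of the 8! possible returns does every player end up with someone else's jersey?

14833

This is the derangement count D_8: permutations of 8 items with no fixed point.
By inclusion–exclusion this is Σ_{j=0}^{8} (−1)^j C(8,j)·(8−j)!.
Computing: 40320 − 40320 + 20160 − 6720 + 1680 − 336 + 56 − 8 + 1 = 14833.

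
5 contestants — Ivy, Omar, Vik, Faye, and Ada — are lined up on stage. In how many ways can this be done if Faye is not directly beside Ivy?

Of the 5! = 120 arrangements, those with Faye and Ivy adjacent number 2 × 4! = 48 (treat the pair as a block with 2 internal orders).
So 120 − 48 = 72 arrangements keep them apart.

72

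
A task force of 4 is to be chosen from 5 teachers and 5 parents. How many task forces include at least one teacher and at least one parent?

200

Unrestricted: C(10,4) = 210 ways to pick any 4 of the 10.
Selections missing a whole group: no teachers → C(5,4) = 5; no parents → C(5,4) = 5.
Both groups omitted at once is impossible, so 210 − 10 = 200.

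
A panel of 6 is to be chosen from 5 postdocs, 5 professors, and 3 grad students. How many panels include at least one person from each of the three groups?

Unrestricted: C(13,6) = 1716 ways to pick any 6 of the 13.
Selections missing a whole group: no postdocs → C(8,6) = 28; no professors → C(8,6) = 28; no grad students → C(10,6) = 210.
Add back selections omitting two groups (i.e. drawn from a single group): C(5,6) + C(5,6) + C(3,6) = 0.
By inclusion–exclusion: 1716 − 266 + 0 = 1450.

1450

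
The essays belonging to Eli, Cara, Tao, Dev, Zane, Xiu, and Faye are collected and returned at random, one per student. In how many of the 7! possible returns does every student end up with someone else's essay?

Count assignments avoiding every fixed point. For any j of the 7 students fixed to their own essay, the other 7−j can be arranged in (7−j)! ways.
By inclusion–exclusion this is Σ_{j=0}^{7} (−1)^j C(7,j)·(7−j)!.
Computing: 5040 − 5040 + 2520 − 840 + 210 − 42 + 7 − 1 = 1854.

1854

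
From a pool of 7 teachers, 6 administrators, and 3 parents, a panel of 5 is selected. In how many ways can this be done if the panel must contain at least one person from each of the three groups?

2730

With no constraint there are C(16,5) = 4368 possible selections.
Subtract selections that omit an entire group: no teachers → C(9,5) = 126; no administrators → C(10,5) = 252; no parents → C(13,5) = 1287.
Add back selections omitting two groups (i.e. drawn from a single group): C(7,5) + C(6,5) + C(3,5) = 27.
By inclusion–exclusion: 4368 − 1665 + 27 = 2730.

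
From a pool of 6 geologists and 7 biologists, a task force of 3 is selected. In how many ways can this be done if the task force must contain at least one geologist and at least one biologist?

Total 3-person selections from all 13: C(13,3) = 286.
Selections missing a whole group: no geologists → C(7,3) = 35; no biologists → C(6,3) = 20.
Both groups omitted at once is impossible, so 286 − 55 = 231.

231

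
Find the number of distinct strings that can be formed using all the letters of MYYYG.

MYYYG has 5 letters with Y appearing 3 times.
The number of distinct arrangements is 5!/(3!) = 120/6 = 20.

20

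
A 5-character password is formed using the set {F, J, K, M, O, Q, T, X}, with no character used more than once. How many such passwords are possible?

6720

With no repetition, fill the 5 characters in order: 8 choices, then 7, down to 4.
That product is 8 × 7 × 6 × 5 × 4 = 6720.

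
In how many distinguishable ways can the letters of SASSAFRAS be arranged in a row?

2520

The 9 letters of SASSAFRAS have repeats: A appearing 3 times and S appearing 4 times.
Dividing 9! = 362880 by 4!·3! = 144 for the repeated letters gives 2520.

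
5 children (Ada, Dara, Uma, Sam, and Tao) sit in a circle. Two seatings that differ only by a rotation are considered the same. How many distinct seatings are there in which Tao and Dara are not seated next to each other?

12

Without the restriction there are (4)! = 24 seatings.
Seatings with Tao beside Dara: treat them as a block with 2 internal orders, giving 2 × (3)! = 12.
Subtracting, 24 − 12 = 12.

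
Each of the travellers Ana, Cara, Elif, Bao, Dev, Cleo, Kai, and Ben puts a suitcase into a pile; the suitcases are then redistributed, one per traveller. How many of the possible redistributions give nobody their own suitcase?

14833

Let Aᵢ be the assignments in which traveller i gets their own suitcase. We want the size of the complement of A₁∪…∪A_8.
By inclusion–exclusion this is Σ_{j=0}^{8} (−1)^j C(8,j)·(8−j)!.
Computing: 40320 − 40320 + 20160 − 6720 + 1680 − 336 + 56 − 8 + 1 = 14833.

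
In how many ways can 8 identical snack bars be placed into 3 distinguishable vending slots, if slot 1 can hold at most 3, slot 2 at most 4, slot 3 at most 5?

14

By stars and bars, unrestricted non-negative solutions to x_1+…+x_3 = 8 number C(8+2,2) = 45.
Subtract solutions that violate a single cap (substitute x_i' = x_i − (cap_i+1)): x_1 ≥ 4 gives C(6,2) = 15; x_2 ≥ 5 gives C(5,2) = 10; x_3 ≥ 6 gives C(4,2) = 6. Together 31.
No two caps can be exceeded simultaneously, so the pair terms are all 0.
By inclusion–exclusion the count is 45 − 31 + 0 = 14.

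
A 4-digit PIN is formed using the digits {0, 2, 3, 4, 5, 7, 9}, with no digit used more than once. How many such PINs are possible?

This is a permutation of 4 out of 7: P(7,4) = 7!/3!.
7 × 6 × 5 × 4 = 840.

840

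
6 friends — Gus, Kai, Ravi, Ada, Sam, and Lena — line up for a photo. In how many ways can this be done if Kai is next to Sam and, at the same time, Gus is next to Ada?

96

Treat {Kai,Sam} as one block (2 orders) and {Gus,Ada} as another (2 orders).
That leaves 4 units to arrange: 2 × 2 × 4! = 4 × 24 = 96.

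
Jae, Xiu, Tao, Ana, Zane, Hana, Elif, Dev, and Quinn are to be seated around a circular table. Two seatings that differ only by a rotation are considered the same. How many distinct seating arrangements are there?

Around a circle, 9 distinct people have 9!/9 = (8)! = 40320 rotationally distinct seatings.

40320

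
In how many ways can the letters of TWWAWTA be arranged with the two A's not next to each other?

There are 7!/(3!·2!·2!) = 210 arrangements of TWWAWTA in total.
If the two A's are adjacent, glue them into one block, leaving 6 items to arrange: (6)!/(3!·2!) = 60 ways.
Subtracting, 210 − 60 = 150 arrangements keep the A's apart.

150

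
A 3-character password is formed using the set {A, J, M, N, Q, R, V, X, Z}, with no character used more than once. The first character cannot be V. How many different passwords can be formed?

The first character has 9−1 = 8 choices (anything except V).
The remaining 2 characters are filled from the other 8 symbols without repetition: 8 × 7 = 56.
Total: 8 × 56 = 448.

448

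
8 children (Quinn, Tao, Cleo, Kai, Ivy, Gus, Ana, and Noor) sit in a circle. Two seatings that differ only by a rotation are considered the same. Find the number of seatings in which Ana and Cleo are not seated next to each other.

3600

Without the restriction there are (7)! = 5040 seatings.
Those with Ana next to Cleo: fuse the pair into one unit and seat 7 units around a circle — 2·(6)! = 1440.
Subtracting, 5040 − 1440 = 3600.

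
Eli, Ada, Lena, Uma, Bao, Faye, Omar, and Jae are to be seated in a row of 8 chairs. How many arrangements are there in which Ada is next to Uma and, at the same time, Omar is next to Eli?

Treat {Ada,Uma} as one block (2 orders) and {Omar,Eli} as another (2 orders).
That leaves 6 units to arrange: 2 × 2 × 6! = 4 × 720 = 2880.

2880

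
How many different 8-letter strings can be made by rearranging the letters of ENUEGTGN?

ENUEGTGN has 8 letters with E appearing twice, G appearing twice, and N appearing twice.
Dividing 8! = 40320 by 2!·2!·2! = 8 for the repeated letters gives 5040.

5040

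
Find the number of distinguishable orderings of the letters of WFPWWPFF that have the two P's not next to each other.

Total arrangements of WFPWWPFF: 8!/(3!·3!·2!) = 560.
If the two P's are adjacent, glue them into one block, leaving 7 items to arrange: (7)!/(3!·3!) = 140 ways.
Subtracting, 560 − 140 = 420 arrangements keep the P's apart.

420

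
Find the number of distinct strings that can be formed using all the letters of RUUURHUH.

The 8 letters of RUUURHUH have repeats: H appearing twice, R appearing twice, and U appearing 4 times.
The number of distinct arrangements is 8!/(4!·2!·2!) = 40320/96 = 420.

420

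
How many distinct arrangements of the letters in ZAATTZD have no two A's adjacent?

Total arrangements of ZAATTZD: 7!/(2!·2!·2!) = 630.
If the two A's are adjacent, glue them into one block, leaving 6 items to arrange: (6)!/(2!·2!) = 180 ways.
Hence 630 − 180 = 450.

450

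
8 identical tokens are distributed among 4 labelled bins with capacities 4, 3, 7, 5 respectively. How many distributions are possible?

Ignoring the caps, the number of non-negative solutions to x_1+…+x_4 = 8 is C(11,3) = 165.
Subtract solutions that violate a single cap (substitute x_i' = x_i − (cap_i+1)): x_1 ≥ 5 gives C(6,3) = 20; x_2 ≥ 4 gives C(7,3) = 35; x_3 ≥ 8 gives C(3,3) = 1; x_4 ≥ 6 gives C(5,3) = 10. Together 66.
No two caps can be exceeded simultaneously, so the pair terms are all 0.
By inclusion–exclusion the count is 165 − 66 + 0 = 99.

99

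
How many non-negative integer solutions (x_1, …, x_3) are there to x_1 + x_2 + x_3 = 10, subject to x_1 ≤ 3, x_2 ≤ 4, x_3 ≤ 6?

10

By stars and bars, unrestricted non-negative solutions to x_1+…+x_3 = 10 number C(10+2,2) = 66.
Subtract solutions that violate a single cap (substitute x_i' = x_i − (cap_i+1)): x_1 ≥ 4 gives C(8,2) = 28; x_2 ≥ 5 gives C(7,2) = 21; x_3 ≥ 7 gives C(5,2) = 10. Together 59.
Add back pairs where two caps are both exceeded: 3 + 0 + 0 = 3.
By inclusion–exclusion the count is 66 − 59 + 3 = 10.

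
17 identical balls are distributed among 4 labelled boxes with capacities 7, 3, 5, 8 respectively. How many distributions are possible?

73

Ignoring the caps, the number of non-negative solutions to x_1+…+x_4 = 17 is C(20,3) = 1140.
Subtract solutions that violate a single cap (substitute x_i' = x_i − (cap_i+1)): x_1 ≥ 8 gives C(12,3) = 220; x_2 ≥ 4 gives C(16,3) = 560; x_3 ≥ 6 gives C(14,3) = 364; x_4 ≥ 9 gives C(11,3) = 165. Together 1309.
Add back pairs where two caps are both exceeded: 56 + 20 + 1 + 120 + 35 + 10 = 242.
By inclusion–exclusion the count is 1140 − 1309 + 242 = 73.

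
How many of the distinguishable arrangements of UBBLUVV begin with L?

With the first slot taken by L, it remains to arrange the other 6 letters (UBBUVV).
Those 6 letters have B appearing twice, U appearing twice, and V appearing twice, giving (6)!/(2!·2!·2!) = 90.

90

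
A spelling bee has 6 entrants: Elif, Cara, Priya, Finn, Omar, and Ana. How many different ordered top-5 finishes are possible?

This is an ordered selection of 5 from 6: P(6,5).
That gives 6 × 5 × 4 × 3 × 2 = 720.

720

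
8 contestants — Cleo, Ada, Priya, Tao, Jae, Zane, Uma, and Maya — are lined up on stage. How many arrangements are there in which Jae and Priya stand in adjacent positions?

Place the 6 others and the Jae-Priya pair as 7 objects in a line; the pair has 2 internal arrangements.
That gives 2 × 7! = 2 × 5040 = 10080.

10080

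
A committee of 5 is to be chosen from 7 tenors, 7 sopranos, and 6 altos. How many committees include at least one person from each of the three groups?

Total 5-person selections from all 20: C(20,5) = 15504.
Subtract selections that omit an entire group: no tenors → C(13,5) = 1287; no sopranos → C(13,5) = 1287; no altos → C(14,5) = 2002.
Add back selections omitting two groups (i.e. drawn from a single group): C(7,5) + C(7,5) + C(6,5) = 48.
By inclusion–exclusion: 15504 − 4576 + 48 = 10976.

10976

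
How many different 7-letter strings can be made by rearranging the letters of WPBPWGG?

WPBPWGG has 7 letters with G appearing twice, P appearing twice, and W appearing twice.
The number of distinct arrangements is 7!/(2!·2!·2!) = 5040/8 = 630.

630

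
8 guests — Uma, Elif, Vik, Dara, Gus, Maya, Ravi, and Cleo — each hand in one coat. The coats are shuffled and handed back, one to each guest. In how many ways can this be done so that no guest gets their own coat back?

14833

Count assignments avoiding every fixed point. For any j of the 8 guests fixed to their own coat, the other 8−j can be arranged in (8−j)! ways.
By inclusion–exclusion this is Σ_{j=0}^{8} (−1)^j C(8,j)·(8−j)!.
Computing: 40320 − 40320 + 20160 − 6720 + 1680 − 336 + 56 − 8 + 1 = 14833.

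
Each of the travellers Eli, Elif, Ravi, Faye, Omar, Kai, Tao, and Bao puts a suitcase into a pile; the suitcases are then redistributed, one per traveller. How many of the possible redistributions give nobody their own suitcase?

Count assignments avoiding every fixed point. For any j of the 8 travellers fixed to their own suitcase, the other 8−j can be arranged in (8−j)! ways.
By inclusion–exclusion this is Σ_{j=0}^{8} (−1)^j C(8,j)·(8−j)!.
Computing: 40320 − 40320 + 20160 − 6720 + 1680 − 336 + 56 − 8 + 1 = 14833.

14833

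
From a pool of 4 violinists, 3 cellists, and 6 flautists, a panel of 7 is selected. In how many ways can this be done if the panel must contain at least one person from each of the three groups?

Unrestricted: C(13,7) = 1716 ways to pick any 7 of the 13.
Selections missing a whole group: no violinists → C(9,7) = 36; no cellists → C(10,7) = 120; no flautists → C(7,7) = 1.
Add back selections omitting two groups (i.e. drawn from a single group): C(4,7) + C(3,7) + C(6,7) = 0.
By inclusion–exclusion: 1716 − 157 + 0 = 1559.

1559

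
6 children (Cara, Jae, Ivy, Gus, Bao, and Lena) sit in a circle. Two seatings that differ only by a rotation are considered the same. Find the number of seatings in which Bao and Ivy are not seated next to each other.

72

Without the restriction there are (5)! = 120 seatings.
Those with Bao next to Ivy: fuse the pair into one unit and seat 5 units around a circle — 2·(4)! = 48.
Subtracting, 120 − 48 = 72.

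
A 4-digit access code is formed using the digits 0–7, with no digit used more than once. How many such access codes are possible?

1680

Choose and order 4 of the 8 symbols: the first digit has 8 options, the next 7, then 6, 5.
That product is 8 × 7 × 6 × 5 = 1680.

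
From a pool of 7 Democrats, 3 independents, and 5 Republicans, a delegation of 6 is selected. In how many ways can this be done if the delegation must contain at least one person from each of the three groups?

3850

Total 6-person selections from all 15: C(15,6) = 5005.
Selections missing a whole group: no Democrats → C(8,6) = 28; no independents → C(12,6) = 924; no Republicans → C(10,6) = 210.
Add back selections omitting two groups (i.e. drawn from a single group): C(7,6) + C(3,6) + C(5,6) = 7.
By inclusion–exclusion: 5005 − 1162 + 7 = 3850.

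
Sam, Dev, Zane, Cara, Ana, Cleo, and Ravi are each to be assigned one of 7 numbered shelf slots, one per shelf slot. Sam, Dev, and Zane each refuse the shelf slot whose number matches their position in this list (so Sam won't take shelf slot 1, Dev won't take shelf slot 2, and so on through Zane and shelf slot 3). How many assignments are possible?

3216

Let Aᵢ (for i ∈ {1, 2, 3}) be the placements that put person i in their forbidden shelf slot. Any j of these fix j positions, leaving (7−j)! ways to fill the rest, and there are C(3,j) ways to pick which j.
By inclusion–exclusion, the number of valid placements is Σ_{j=0}^{3} (−1)^j C(3,j)·(7−j)!.
Computing: 5040 − 2160 + 360 − 24 = 3216.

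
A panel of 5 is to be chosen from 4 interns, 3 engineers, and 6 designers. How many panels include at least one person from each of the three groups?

894

Total 5-person selections from all 13: C(13,5) = 1287.
Subtract selections that omit an entire group: no interns → C(9,5) = 126; no engineers → C(10,5) = 252; no designers → C(7,5) = 21.
Add back selections omitting two groups (i.e. drawn from a single group): C(4,5) + C(3,5) + C(6,5) = 6.
By inclusion–exclusion: 1287 − 399 + 6 = 894.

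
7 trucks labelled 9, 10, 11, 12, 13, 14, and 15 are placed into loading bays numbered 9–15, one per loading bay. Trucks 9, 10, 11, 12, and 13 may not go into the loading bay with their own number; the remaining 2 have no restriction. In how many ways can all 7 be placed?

Let Aᵢ (for 9 ≤ i ≤ 13) be the placements that put truck i in its forbidden loading bay. Any j of these fix j positions, leaving (7−j)! ways to fill the rest, and there are C(5,j) ways to pick which j.
By inclusion–exclusion, the number of valid placements is Σ_{j=0}^{5} (−1)^j C(5,j)·(7−j)!.
Computing: 5040 − 3600 + 1200 − 240 + 30 − 2 = 2428.

2428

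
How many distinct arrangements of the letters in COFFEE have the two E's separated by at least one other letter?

There are 6!/(2!·2!) = 180 arrangements of COFFEE in total.
Arrangements with the E's together: treat EE as one letter, giving (5)!/(2!) = 60.
Subtracting, 180 − 60 = 120 arrangements keep the E's apart.

120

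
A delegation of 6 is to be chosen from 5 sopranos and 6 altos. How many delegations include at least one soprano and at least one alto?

Unrestricted: C(11,6) = 462 ways to pick any 6 of the 11.
Subtract selections that omit an entire group: no sopranos → C(6,6) = 1; no altos → C(5,6) = 0.
Both groups omitted at once is impossible, so 462 − 1 = 461.

461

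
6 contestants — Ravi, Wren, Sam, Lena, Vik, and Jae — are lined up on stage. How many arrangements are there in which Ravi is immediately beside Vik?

240

Treat {Ravi, Vik} as a single unit. There are 5 units to order, and the pair itself can be ordered 2 ways.
So the count is 2·(5)! = 240.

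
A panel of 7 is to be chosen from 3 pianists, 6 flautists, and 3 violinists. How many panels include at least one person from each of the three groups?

720

With no constraint there are C(12,7) = 792 possible selections.
Selections missing a whole group: no pianists → C(9,7) = 36; no flautists → C(6,7) = 0; no violinists → C(9,7) = 36.
Add back selections omitting two groups (i.e. drawn from a single group): C(3,7) + C(6,7) + C(3,7) = 0.
By inclusion–exclusion: 792 − 72 + 0 = 720.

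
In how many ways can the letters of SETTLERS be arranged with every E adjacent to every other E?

Treat the 2 copies of E as a single block. The multiset to arrange is then {EE, L, R, S, S, T, T}, 7 items in all.
That gives (7)!/(2!·2!) = 1260 arrangements.

1260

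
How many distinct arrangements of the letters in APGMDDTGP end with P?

With the last slot taken by P, it remains to arrange the other 8 letters (AGMDDTGP).
Those 8 letters have D appearing twice and G appearing twice, giving (8)!/(2!·2!) = 10080.

10080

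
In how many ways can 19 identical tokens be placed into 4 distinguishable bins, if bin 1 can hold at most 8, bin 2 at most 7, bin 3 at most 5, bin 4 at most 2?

By stars and bars, unrestricted non-negative solutions to x_1+…+x_4 = 19 number C(19+3,3) = 1540.
Subtract solutions that violate a single cap (substitute x_i' = x_i − (cap_i+1)): x_1 ≥ 9 gives C(13,3) = 286; x_2 ≥ 8 gives C(14,3) = 364; x_3 ≥ 6 gives C(16,3) = 560; x_4 ≥ 3 gives C(19,3) = 969. Together 2179.
Add back pairs where two caps are both exceeded: 10 + 35 + 120 + 56 + 165 + 286 = 672.
Subtract triples: 0 + 0 + 4 + 10 = 14.
By inclusion–exclusion the count is 1540 − 2179 + 672 − 14 = 19.

19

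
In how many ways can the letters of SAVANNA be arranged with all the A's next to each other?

Treat the 3 copies of A as a single block. The multiset to arrange is then {AAA, N, N, S, V}, 5 items in all.
That gives (5)!/(2!) = 60 arrangements.

60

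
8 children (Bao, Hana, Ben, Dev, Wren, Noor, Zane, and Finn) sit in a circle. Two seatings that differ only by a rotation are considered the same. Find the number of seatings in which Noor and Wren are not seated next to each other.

Without the restriction there are (7)! = 5040 seatings.
Seatings with Noor beside Wren: treat them as a block with 2 internal orders, giving 2 × (6)! = 1440.
Subtracting, 5040 − 1440 = 3600.

3600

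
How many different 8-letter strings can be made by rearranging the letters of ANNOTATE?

5040

The 8 letters of ANNOTATE have repeats: A appearing twice, N appearing twice, and T appearing twice.
So there are 8! / (2!·2!·2!) = 5040 distinguishable arrangements.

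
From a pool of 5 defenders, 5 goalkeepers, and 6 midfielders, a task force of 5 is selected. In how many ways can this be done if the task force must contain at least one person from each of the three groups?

With no constraint there are C(16,5) = 4368 possible selections.
Subtract selections that omit an entire group: no defenders → C(11,5) = 462; no goalkeepers → C(11,5) = 462; no midfielders → C(10,5) = 252.
Add back selections omitting two groups (i.e. drawn from a single group): C(5,5) + C(5,5) + C(6,5) = 8.
By inclusion–exclusion: 4368 − 1176 + 8 = 3200.

3200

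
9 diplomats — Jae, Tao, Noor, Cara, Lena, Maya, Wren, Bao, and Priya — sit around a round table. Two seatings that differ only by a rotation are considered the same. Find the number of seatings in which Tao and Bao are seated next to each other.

Treat {Tao, Bao} as one unit (2 internal orders) and seat the resulting 8 units around the table: (7)! circular arrangements.
So 2 × (7)! = 2 × 5040 = 10080.

10080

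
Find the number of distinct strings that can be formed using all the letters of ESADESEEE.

ESADESEEE has 9 letters with E appearing 5 times and S appearing twice.
The number of distinct arrangements is 9!/(5!·2!) = 362880/240 = 1512.

1512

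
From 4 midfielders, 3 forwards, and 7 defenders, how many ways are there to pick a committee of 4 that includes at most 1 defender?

Split by how many defenders are chosen (0 through 1).
Sum: C(7,0)·C(7,4) + C(7,1)·C(7,3) = 35 + 245 = 280.

280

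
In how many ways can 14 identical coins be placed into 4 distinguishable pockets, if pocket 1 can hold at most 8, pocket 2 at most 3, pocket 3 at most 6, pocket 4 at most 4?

89

Without the upper bounds there are C(17,3) = 680 ways to split 14 among 4 pockets.
Subtract solutions that violate a single cap (substitute x_i' = x_i − (cap_i+1)): x_1 ≥ 9 gives C(8,3) = 56; x_2 ≥ 4 gives C(13,3) = 286; x_3 ≥ 7 gives C(10,3) = 120; x_4 ≥ 5 gives C(12,3) = 220. Together 682.
Add back pairs where two caps are both exceeded: 4 + 0 + 1 + 20 + 56 + 10 = 91.
By inclusion–exclusion the count is 680 − 682 + 91 = 89.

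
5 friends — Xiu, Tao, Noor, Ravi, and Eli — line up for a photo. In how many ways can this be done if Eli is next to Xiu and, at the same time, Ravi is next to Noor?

24

Treat {Eli,Xiu} as one block (2 orders) and {Ravi,Noor} as another (2 orders).
That leaves 3 units to arrange: 2 × 2 × 3! = 4 × 6 = 24.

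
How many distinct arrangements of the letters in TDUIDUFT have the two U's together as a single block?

1260

Treat the 2 copies of U as a single block. The multiset to arrange is then {UU, D, D, F, I, T, T}, 7 items in all.
That gives (7)!/(2!·2!) = 1260 arrangements.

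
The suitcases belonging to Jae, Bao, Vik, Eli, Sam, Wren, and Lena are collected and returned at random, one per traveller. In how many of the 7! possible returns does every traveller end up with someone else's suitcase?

1854

Count assignments avoiding every fixed point. For any j of the 7 travellers fixed to their own suitcase, the other 7−j can be arranged in (7−j)! ways.
By inclusion–exclusion this is Σ_{j=0}^{7} (−1)^j C(7,j)·(7−j)!.
Computing: 5040 − 5040 + 2520 − 840 + 210 − 42 + 7 − 1 = 1854.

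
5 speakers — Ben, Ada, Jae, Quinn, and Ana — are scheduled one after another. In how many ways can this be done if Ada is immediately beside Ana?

Place the 3 others and the Ada-Ana pair as 4 objects in a line; the pair has 2 internal arrangements.
That gives 2 × 4! = 2 × 24 = 48.

48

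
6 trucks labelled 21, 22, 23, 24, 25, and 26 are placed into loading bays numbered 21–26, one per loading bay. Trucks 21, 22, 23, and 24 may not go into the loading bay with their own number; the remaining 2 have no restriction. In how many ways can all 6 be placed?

Let Aᵢ (for 21 ≤ i ≤ 24) be the placements that put truck i in its forbidden loading bay. Any j of these fix j positions, leaving (6−j)! ways to fill the rest, and there are C(4,j) ways to pick which j.
By inclusion–exclusion, the number of valid placements is Σ_{j=0}^{4} (−1)^j C(4,j)·(6−j)!.
Computing: 720 − 480 + 144 − 24 + 2 = 362.

362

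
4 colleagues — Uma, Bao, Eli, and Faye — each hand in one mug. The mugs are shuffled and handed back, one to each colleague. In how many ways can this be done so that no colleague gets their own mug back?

9

Count assignments avoiding every fixed point. For any j of the 4 colleagues fixed to their own mug, the other 4−j can be arranged in (4−j)! ways.
By inclusion–exclusion this is Σ_{j=0}^{4} (−1)^j C(4,j)·(4−j)!.
Computing: 24 − 24 + 12 − 4 + 1 = 9.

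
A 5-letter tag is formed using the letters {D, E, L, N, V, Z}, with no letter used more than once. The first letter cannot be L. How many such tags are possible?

The first letter has 6−1 = 5 choices (anything except L).
The remaining 4 letters are filled from the other 5 symbols without repetition: 5 × 4 × 3 × 2 = 120.
Total: 5 × 120 = 600.

600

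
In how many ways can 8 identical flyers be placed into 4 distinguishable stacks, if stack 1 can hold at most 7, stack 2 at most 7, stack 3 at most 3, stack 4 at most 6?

Ignoring the caps, the number of non-negative solutions to x_1+…+x_4 = 8 is C(11,3) = 165.
Subtract solutions that violate a single cap (substitute x_i' = x_i − (cap_i+1)): x_1 ≥ 8 gives C(3,3) = 1; x_2 ≥ 8 gives C(3,3) = 1; x_3 ≥ 4 gives C(7,3) = 35; x_4 ≥ 7 gives C(4,3) = 4. Together 41.
No two caps can be exceeded simultaneously, so the pair terms are all 0.
By inclusion–exclusion the count is 165 − 41 + 0 = 124.

124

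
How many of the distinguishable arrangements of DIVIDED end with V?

60

Fix V in the last position and arrange the remaining 6 letters.
Those 6 letters have D appearing 3 times and I appearing twice, giving (6)!/(3!·2!) = 60.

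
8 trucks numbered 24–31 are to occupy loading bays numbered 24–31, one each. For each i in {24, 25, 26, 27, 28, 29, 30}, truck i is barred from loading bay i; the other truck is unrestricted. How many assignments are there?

16687

Let Aᵢ (for 24 ≤ i ≤ 30) be the placements that put truck i in its forbidden loading bay. Any j of these fix j positions, leaving (8−j)! ways to fill the rest, and there are C(7,j) ways to pick which j.
By inclusion–exclusion, the number of valid placements is Σ_{j=0}^{7} (−1)^j C(7,j)·(8−j)!.
Computing: 40320 − 35280 + 15120 − 4200 + 840 − 126 + 14 − 1 = 16687.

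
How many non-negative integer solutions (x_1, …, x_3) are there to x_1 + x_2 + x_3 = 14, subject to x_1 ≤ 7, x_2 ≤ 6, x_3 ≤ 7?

Without the upper bounds there are C(16,2) = 120 ways to split 14 among 3 variables.
Subtract solutions that violate a single cap (substitute x_i' = x_i − (cap_i+1)): x_1 ≥ 8 gives C(8,2) = 28; x_2 ≥ 7 gives C(9,2) = 36; x_3 ≥ 8 gives C(8,2) = 28. Together 92.
No two caps can be exceeded simultaneously, so the pair terms are all 0.
By inclusion–exclusion the count is 120 − 92 + 0 = 28.

28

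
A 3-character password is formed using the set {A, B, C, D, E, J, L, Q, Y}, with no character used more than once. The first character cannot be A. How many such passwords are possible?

The first character has 9−1 = 8 choices (anything except A).
The remaining 2 characters are filled from the other 8 symbols without repetition: 8 × 7 = 56.
Total: 8 × 56 = 448.

448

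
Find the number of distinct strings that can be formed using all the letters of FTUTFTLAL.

FTUTFTLAL has 9 letters with F appearing twice, L appearing twice, and T appearing 3 times.
So there are 9! / (3!·2!·2!) = 15120 distinguishable arrangements.

15120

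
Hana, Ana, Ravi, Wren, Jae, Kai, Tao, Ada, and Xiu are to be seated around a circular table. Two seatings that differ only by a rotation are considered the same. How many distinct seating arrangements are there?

40320

Fix one person's seat to break rotational symmetry; the remaining 8 people can be arranged in (8)! = 40320 ways.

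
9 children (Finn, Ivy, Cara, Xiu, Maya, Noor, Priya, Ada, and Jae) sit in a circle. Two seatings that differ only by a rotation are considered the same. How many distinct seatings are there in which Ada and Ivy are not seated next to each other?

Without the restriction there are (8)! = 40320 seatings.
Those with Ada next to Ivy: fuse the pair into one unit and seat 8 units around a circle — 2·(7)! = 10080.
Subtracting, 40320 − 10080 = 30240.

30240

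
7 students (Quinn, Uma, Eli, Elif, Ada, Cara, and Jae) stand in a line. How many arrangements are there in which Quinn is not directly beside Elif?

Of the 7! = 5040 arrangements, those with Quinn and Elif adjacent number 2 × 6! = 1440 (treat the pair as a block with 2 internal orders).
So 5040 − 1440 = 3600 arrangements keep them apart.

3600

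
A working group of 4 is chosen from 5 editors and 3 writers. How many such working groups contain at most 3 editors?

65

Split by how many editors are chosen (0 through 3).
Sum: C(5,0)·C(3,4) + C(5,1)·C(3,3) + C(5,2)·C(3,2) + C(5,3)·C(3,1) = 0 + 5 + 30 + 30 = 65.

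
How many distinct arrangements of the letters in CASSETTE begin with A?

Fix A in the first position and arrange the remaining 7 letters.
Those 7 letters have E appearing twice, S appearing twice, and T appearing twice, giving (7)!/(2!·2!·2!) = 630.

630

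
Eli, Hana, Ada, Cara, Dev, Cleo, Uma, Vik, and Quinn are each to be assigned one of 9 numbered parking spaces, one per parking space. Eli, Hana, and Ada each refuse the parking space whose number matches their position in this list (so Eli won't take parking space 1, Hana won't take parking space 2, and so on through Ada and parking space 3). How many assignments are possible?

256320

Let Aᵢ (for i ∈ {1, 2, 3}) be the placements that put person i in their forbidden parking space. Any j of these fix j positions, leaving (9−j)! ways to fill the rest, and there are C(3,j) ways to pick which j.
By inclusion–exclusion, the number of valid placements is Σ_{j=0}^{3} (−1)^j C(3,j)·(9−j)!.
Computing: 362880 − 120960 + 15120 − 720 = 256320.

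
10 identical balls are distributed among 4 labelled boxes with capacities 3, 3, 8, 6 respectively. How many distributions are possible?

Without the upper bounds there are C(13,3) = 286 ways to split 10 among 4 boxes.
Subtract solutions that violate a single cap (substitute x_i' = x_i − (cap_i+1)): x_1 ≥ 4 gives C(9,3) = 84; x_2 ≥ 4 gives C(9,3) = 84; x_3 ≥ 9 gives C(4,3) = 4; x_4 ≥ 7 gives C(6,3) = 20. Together 192.
Add back pairs where two caps are both exceeded: 10 + 0 + 0 + 0 + 0 + 0 = 10.
By inclusion–exclusion the count is 286 − 192 + 10 = 104.

104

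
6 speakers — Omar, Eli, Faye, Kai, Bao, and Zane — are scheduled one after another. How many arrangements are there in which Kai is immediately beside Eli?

240

Treat {Kai, Eli} as a single unit. There are 5 units to order, and the pair itself can be ordered 2 ways.
That gives 2 × 5! = 2 × 120 = 240.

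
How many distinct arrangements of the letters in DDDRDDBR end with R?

42

With the last slot taken by R, it remains to arrange the other 7 letters (DDDDDBR).
Those 7 letters have D appearing 5 times, giving (7)!/(5!) = 42.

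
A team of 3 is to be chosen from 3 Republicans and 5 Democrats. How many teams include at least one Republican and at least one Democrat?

45

Total 3-person selections from all 8: C(8,3) = 56.
Selections missing a whole group: no Republicans → C(5,3) = 10; no Democrats → C(3,3) = 1.
Both groups omitted at once is impossible, so 56 − 11 = 45.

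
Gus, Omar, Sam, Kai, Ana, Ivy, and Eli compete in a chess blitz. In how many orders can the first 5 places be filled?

This is an ordered selection of 5 from 7: P(7,5).
That gives 7 × 6 × 5 × 4 × 3 = 2520.

2520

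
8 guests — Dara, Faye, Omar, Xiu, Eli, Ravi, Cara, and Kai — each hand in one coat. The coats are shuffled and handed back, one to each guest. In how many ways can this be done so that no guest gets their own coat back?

14833

This is the derangement count D_8: permutations of 8 items with no fixed point.
By inclusion–exclusion this is Σ_{j=0}^{8} (−1)^j C(8,j)·(8−j)!.
Computing: 40320 − 40320 + 20160 − 6720 + 1680 − 336 + 56 − 8 + 1 = 14833.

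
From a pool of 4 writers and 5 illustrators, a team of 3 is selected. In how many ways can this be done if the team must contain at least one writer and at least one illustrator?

70

Unrestricted: C(9,3) = 84 ways to pick any 3 of the 9.
Selections missing a whole group: no writers → C(5,3) = 10; no illustrators → C(4,3) = 4.
Both groups omitted at once is impossible, so 84 − 14 = 70.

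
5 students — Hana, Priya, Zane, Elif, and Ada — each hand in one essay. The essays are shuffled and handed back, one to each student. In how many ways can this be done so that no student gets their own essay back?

This is the derangement count D_5: permutations of 5 items with no fixed point.
By inclusion–exclusion this is Σ_{j=0}^{5} (−1)^j C(5,j)·(5−j)!.
Computing: 120 − 120 + 60 − 20 + 5 − 1 = 44.

44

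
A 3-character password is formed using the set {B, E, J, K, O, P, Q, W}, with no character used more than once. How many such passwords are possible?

336

Choose and order 3 of the 8 symbols: the first character has 8 options, the next 7, then 6.
That product is 8 × 7 × 6 = 336.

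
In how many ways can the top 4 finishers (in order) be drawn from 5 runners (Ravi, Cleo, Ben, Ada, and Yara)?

This is an ordered selection of 4 from 5: P(5,4).
That gives 5 × 4 × 3 × 2 = 120.

120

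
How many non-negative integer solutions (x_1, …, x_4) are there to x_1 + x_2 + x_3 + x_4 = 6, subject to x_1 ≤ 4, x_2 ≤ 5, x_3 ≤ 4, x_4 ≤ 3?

65

Ignoring the caps, the number of non-negative solutions to x_1+…+x_4 = 6 is C(9,3) = 84.
Subtract solutions that violate a single cap (substitute x_i' = x_i − (cap_i+1)): x_1 ≥ 5 gives C(4,3) = 4; x_2 ≥ 6 gives C(3,3) = 1; x_3 ≥ 5 gives C(4,3) = 4; x_4 ≥ 4 gives C(5,3) = 10. Together 19.
No two caps can be exceeded simultaneously, so the pair terms are all 0.
By inclusion–exclusion the count is 84 − 19 + 0 = 65.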